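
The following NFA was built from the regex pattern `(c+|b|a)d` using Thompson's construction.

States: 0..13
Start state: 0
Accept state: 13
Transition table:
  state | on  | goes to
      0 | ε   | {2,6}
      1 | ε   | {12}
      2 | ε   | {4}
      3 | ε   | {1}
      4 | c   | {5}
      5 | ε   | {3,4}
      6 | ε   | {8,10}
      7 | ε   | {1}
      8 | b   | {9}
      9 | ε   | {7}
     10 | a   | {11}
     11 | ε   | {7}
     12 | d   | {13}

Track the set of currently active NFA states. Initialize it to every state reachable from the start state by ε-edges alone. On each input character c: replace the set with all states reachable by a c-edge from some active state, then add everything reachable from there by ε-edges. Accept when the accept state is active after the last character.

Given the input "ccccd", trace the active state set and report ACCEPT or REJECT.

S₀ = ε-closure({0}) = {0,2,4,6,8,10}
'c' @ 1: {1,3,4,5,12}
'c' @ 2: {1,3,4,5,12}
'c' @ 3: {1,3,4,5,12}
'c' @ 4: {1,3,4,5,12}
'd' @ 5: {13}  (accept∈set)
final: {13}; accept 13 in set

Answer: ACCEPT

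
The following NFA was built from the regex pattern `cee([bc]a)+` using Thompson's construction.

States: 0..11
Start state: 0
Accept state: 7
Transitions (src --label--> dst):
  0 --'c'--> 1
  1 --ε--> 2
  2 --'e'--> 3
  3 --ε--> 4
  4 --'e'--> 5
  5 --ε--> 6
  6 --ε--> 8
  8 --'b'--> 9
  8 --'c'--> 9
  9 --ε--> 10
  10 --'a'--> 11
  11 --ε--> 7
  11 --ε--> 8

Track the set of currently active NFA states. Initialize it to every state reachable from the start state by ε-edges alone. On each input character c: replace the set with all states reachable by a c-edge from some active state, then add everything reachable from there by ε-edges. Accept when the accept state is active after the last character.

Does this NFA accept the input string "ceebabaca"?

S₀ = ε-closure({0}) = {0}
'c' @ 1: {1,2}
'e' @ 2: {3,4}
'e' @ 3: {5,6,8}
'b' @ 4: {9,10}
'a' @ 5: {7,8,11}  (accept∈set)
'b' @ 6: {9,10}
'a' @ 7: {7,8,11}  (accept∈set)
'c' @ 8: {9,10}
'a' @ 9: {7,8,11}  (accept∈set)
end set {7,8,11} — state 7 in

Answer: ACCEPT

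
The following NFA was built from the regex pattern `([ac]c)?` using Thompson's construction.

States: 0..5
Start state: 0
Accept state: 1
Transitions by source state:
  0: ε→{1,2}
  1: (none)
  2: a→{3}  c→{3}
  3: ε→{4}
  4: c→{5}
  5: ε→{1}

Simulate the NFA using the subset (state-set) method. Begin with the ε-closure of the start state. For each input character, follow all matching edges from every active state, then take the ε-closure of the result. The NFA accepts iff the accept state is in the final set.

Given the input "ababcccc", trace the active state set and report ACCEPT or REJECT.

Answer: REJECT

Derivation:
start: ε-closure({0}) = {0,1,2}
'a' @ 1: {3,4}
'b' @ 2: {}  — state set empty
rest 'abcccc' ignored (set empty)
end set {} — state 1 not in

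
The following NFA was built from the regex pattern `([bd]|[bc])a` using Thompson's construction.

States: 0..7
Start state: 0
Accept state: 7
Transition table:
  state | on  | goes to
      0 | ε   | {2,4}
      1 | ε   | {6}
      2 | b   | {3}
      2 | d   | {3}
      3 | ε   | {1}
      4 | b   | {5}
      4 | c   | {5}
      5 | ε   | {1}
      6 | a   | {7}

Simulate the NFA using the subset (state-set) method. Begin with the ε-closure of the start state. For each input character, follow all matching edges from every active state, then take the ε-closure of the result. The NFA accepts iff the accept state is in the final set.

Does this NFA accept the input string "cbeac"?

Answer: REJECT

Steps:
S₀ = ε-closure({0}) = {0,2,4}
'c' @ 1: {1,5,6}
'b' @ 2: {}  — no active states
rest 'eac' ignored (set empty)
after full input: {}  (accept=7 not in)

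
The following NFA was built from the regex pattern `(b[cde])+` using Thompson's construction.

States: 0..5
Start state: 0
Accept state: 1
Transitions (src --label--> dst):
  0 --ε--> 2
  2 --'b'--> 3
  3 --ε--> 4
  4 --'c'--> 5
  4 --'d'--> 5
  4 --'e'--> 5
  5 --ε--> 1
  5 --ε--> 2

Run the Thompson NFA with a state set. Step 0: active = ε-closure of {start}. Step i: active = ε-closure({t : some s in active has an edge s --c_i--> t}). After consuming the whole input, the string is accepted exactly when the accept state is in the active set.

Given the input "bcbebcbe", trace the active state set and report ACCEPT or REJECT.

S₀ = ε-closure({0}) = {0,2}
'b' @ 1: {3,4}
'c' @ 2: {1,2,5}  (accept∈set)
'b' @ 3: {3,4}
'e' @ 4: {1,2,5}  (accept∈set)
'b' @ 5: {3,4}
'c' @ 6: {1,2,5}  (accept∈set)
'b' @ 7: {3,4}
'e' @ 8: {1,2,5}  (accept∈set)
after full input: {1,2,5}  (accept=1 in)

Answer: ACCEPT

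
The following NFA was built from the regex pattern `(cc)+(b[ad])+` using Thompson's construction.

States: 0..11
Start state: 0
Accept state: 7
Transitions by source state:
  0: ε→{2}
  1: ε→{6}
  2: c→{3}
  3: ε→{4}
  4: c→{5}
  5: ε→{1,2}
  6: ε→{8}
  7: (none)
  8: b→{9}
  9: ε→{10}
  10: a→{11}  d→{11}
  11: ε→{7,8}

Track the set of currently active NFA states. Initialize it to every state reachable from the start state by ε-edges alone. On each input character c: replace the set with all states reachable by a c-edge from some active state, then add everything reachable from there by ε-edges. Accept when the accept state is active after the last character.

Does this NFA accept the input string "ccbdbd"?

Answer: ACCEPT

Trace:
S₀ = ε-closure({0}) = {0,2}
'c' @ 1: {3,4}
'c' @ 2: {1,2,5,6,8}
'b' @ 3: {9,10}
'd' @ 4: {7,8,11}  [accepting]
'b' @ 5: {9,10}
'd' @ 6: {7,8,11}  [accepting]
after full input: {7,8,11}  (accept=7 in)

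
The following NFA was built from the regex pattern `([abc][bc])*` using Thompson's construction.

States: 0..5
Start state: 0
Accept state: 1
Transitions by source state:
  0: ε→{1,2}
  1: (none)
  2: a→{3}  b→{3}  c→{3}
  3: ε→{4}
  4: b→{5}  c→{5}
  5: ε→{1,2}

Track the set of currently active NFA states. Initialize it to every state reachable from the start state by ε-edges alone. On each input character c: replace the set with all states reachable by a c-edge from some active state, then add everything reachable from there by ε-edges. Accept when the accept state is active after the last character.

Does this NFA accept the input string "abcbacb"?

start: ε-closure({0}) = {0,1,2}
'a' @ 1: {3,4}
'b' @ 2: {1,2,5}  [accepting]
'c' @ 3: {3,4}
'b' @ 4: {1,2,5}  [accepting]
'a' @ 5: {3,4}
'c' @ 6: {1,2,5}  [accepting]
'b' @ 7: {3,4}
after full input: {3,4}  (accept=1 not in)

Answer: REJECT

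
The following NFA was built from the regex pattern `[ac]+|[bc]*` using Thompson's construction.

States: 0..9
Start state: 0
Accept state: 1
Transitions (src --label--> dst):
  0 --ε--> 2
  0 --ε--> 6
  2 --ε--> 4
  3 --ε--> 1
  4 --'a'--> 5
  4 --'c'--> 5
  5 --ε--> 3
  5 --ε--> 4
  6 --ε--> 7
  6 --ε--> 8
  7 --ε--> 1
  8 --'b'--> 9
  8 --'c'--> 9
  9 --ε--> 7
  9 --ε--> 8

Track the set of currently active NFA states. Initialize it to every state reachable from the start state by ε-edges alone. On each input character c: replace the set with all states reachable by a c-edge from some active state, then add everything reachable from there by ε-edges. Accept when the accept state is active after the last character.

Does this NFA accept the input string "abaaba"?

Answer: REJECT

Trace:
S₀ = ε-closure({0}) = {0,1,2,4,6,7,8}
'a' @ 1: {1,3,4,5}  (accept∈set)
'b' @ 2: {}  — state set empty
rest 'aaba' ignored (set empty)
after full input: {}  (accept=1 not in)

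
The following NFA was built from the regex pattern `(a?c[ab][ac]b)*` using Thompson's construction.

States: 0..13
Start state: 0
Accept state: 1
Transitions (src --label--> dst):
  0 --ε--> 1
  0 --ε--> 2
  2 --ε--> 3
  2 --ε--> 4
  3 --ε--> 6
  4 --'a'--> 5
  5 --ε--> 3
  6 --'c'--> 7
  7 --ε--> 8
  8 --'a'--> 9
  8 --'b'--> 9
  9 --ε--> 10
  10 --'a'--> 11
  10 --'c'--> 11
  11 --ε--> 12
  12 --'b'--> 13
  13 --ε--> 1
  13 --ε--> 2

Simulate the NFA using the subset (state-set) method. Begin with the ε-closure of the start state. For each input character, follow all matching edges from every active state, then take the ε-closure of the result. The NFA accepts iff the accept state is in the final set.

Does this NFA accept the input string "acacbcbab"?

Answer: ACCEPT

Derivation:
initial (ε-close {0}): {0,1,2,3,4,6}
'a' @ 1: {3,5,6}
'c' @ 2: {7,8}
'a' @ 3: {9,10}
'c' @ 4: {11,12}
'b' @ 5: {1,2,3,4,6,13}  [accepting]
'c' @ 6: {7,8}
'b' @ 7: {9,10}
'a' @ 8: {11,12}
'b' @ 9: {1,2,3,4,6,13}  [accepting]
after full input: {1,2,3,4,6,13}  (accept=1 in)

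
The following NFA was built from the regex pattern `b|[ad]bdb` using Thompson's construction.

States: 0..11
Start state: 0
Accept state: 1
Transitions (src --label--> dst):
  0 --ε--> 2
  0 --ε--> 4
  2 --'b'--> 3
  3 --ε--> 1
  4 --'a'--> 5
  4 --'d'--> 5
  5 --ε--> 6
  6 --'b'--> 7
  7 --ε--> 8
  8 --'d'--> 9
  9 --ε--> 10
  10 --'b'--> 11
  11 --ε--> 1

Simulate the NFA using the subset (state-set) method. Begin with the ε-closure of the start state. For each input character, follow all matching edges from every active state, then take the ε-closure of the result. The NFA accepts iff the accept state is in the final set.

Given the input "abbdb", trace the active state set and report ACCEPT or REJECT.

S₀ = ε-closure({0}) = {0,2,4}
'a' @ 1: {5,6}
'b' @ 2: {7,8}
'b' @ 3: {}  — state set empty
rest 'db' ignored (set empty)
final: {}; accept 1 not in set

Answer: REJECT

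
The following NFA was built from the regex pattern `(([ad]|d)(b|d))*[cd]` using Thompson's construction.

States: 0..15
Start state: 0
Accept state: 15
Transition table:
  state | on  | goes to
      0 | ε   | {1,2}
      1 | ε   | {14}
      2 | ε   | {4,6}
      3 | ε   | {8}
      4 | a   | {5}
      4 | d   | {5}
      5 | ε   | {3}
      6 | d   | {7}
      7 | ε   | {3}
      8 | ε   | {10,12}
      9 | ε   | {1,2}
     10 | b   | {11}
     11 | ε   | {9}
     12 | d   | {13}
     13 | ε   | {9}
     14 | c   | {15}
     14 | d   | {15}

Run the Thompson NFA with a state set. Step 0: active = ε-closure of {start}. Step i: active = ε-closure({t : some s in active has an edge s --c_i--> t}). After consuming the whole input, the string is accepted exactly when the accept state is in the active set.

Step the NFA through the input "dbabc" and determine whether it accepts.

start: ε-closure({0}) = {0,1,2,4,6,14}
'd' @ 1: {3,5,7,8,10,12,15}  [accepting]
'b' @ 2: {1,2,4,6,9,11,14}
'a' @ 3: {3,5,8,10,12}
'b' @ 4: {1,2,4,6,9,11,14}
'c' @ 5: {15}  [accepting]
after full input: {15}  (accept=15 in)

Answer: ACCEPT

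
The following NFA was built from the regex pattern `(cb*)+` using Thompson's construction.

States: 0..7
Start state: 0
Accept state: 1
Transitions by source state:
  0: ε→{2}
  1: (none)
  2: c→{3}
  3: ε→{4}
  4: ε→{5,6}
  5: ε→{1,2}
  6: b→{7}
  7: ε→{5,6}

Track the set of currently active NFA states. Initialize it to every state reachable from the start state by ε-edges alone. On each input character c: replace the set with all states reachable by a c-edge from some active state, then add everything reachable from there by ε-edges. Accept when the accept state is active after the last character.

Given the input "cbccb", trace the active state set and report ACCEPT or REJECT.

start: ε-closure({0}) = {0,2}
'c' @ 1: {1,2,3,4,5,6}  ✓accept
'b' @ 2: {1,2,5,6,7}  ✓accept
'c' @ 3: {1,2,3,4,5,6}  ✓accept
'c' @ 4: {1,2,3,4,5,6}  ✓accept
'b' @ 5: {1,2,5,6,7}  ✓accept
after full input: {1,2,5,6,7}  (accept=1 in)

Answer: ACCEPT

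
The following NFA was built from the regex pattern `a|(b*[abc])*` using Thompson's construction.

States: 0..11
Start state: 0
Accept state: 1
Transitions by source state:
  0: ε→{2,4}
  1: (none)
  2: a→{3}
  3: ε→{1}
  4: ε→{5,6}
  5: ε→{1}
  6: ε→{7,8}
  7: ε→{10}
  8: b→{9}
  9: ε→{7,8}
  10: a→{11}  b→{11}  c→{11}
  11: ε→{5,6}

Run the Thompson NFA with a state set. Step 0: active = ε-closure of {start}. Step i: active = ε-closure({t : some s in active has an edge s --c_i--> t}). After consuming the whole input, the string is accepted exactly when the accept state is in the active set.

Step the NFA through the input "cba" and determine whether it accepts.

Answer: ACCEPT

Steps:
S₀ = ε-closure({0}) = {0,1,2,4,5,6,7,8,10}
'c' @ 1: {1,5,6,7,8,10,11}  (accept∈set)
'b' @ 2: {1,5,6,7,8,9,10,11}  (accept∈set)
'a' @ 3: {1,5,6,7,8,10,11}  (accept∈set)
end set {1,5,6,7,8,10,11} — state 1 in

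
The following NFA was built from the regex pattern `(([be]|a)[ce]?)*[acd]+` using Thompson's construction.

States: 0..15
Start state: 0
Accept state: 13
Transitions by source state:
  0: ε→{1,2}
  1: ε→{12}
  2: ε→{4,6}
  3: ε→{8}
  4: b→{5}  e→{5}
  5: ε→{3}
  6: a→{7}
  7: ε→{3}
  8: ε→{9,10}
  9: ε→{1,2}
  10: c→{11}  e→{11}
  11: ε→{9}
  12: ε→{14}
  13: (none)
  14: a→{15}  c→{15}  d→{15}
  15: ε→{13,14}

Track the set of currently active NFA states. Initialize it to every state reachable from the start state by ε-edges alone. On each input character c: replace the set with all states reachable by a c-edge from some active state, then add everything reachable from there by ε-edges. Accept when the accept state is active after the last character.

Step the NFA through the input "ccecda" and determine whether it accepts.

Answer: REJECT

Steps:
S₀ = ε-closure({0}) = {0,1,2,4,6,12,14}
'c' @ 1: {13,14,15}  [accepting]
'c' @ 2: {13,14,15}  [accepting]
'e' @ 3: {}  — state set empty
rest 'cda' ignored (set empty)
final: {}; accept 13 not in set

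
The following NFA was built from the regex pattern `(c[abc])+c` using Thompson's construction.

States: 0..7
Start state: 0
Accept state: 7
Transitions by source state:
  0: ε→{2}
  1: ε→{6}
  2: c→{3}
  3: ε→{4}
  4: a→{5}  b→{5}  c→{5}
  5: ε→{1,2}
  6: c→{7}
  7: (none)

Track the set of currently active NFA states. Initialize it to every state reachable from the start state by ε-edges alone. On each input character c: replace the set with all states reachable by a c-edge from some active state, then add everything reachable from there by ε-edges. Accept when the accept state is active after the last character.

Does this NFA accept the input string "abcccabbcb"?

S₀ = ε-closure({0}) = {0,2}
'a' @ 1: {}  — state set empty
rest 'bcccabbcb' ignored (set empty)
final: {}; accept 7 not in set

Answer: REJECT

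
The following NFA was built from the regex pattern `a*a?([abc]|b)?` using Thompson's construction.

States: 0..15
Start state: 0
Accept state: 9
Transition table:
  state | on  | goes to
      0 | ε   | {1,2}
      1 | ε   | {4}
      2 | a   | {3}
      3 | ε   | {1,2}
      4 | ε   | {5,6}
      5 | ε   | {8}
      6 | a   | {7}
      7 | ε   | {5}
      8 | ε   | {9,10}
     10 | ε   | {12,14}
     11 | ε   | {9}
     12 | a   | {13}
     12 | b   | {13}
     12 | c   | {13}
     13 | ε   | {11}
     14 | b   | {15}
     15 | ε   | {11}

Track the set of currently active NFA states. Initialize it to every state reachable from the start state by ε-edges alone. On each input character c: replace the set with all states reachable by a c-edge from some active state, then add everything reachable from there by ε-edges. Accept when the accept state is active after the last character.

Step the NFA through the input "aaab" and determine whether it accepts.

Answer: ACCEPT

Steps:
start: ε-closure({0}) = {0,1,2,4,5,6,8,9,10,12,14}
'a' @ 1: {1,2,3,4,5,6,7,8,9,10,11,12,13,14}  (accept∈set)
'a' @ 2: {1,2,3,4,5,6,7,8,9,10,11,12,13,14}  (accept∈set)
'a' @ 3: {1,2,3,4,5,6,7,8,9,10,11,12,13,14}  (accept∈set)
'b' @ 4: {9,11,13,15}  (accept∈set)
after full input: {9,11,13,15}  (accept=9 in)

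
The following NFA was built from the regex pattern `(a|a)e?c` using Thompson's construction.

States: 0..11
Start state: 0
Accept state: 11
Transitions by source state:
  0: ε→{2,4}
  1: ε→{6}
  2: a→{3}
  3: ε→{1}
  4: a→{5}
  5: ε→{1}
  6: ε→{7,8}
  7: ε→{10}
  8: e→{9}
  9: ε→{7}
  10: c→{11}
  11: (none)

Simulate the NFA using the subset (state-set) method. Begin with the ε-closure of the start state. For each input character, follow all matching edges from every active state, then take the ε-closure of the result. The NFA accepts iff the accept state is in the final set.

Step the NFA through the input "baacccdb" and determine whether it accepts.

initial (ε-close {0}): {0,2,4}
'b' @ 1: {}  — no active states
rest 'aacccdb' ignored (set empty)
end set {} — state 11 not in

Answer: REJECT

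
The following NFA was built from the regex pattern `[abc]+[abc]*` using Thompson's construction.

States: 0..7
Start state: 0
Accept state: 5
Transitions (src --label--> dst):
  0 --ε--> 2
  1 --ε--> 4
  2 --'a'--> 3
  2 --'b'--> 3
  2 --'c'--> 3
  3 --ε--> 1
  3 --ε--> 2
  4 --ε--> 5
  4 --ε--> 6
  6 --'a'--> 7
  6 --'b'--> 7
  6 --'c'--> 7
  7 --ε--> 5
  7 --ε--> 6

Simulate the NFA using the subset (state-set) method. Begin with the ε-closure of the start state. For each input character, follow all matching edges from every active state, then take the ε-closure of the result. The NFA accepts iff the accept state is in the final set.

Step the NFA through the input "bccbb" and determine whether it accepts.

Answer: ACCEPT

Trace:
initial (ε-close {0}): {0,2}
'b' @ 1: {1,2,3,4,5,6}  ✓accept
'c' @ 2: {1,2,3,4,5,6,7}  ✓accept
'c' @ 3: {1,2,3,4,5,6,7}  ✓accept
'b' @ 4: {1,2,3,4,5,6,7}  ✓accept
'b' @ 5: {1,2,3,4,5,6,7}  ✓accept
final: {1,2,3,4,5,6,7}; accept 5 in set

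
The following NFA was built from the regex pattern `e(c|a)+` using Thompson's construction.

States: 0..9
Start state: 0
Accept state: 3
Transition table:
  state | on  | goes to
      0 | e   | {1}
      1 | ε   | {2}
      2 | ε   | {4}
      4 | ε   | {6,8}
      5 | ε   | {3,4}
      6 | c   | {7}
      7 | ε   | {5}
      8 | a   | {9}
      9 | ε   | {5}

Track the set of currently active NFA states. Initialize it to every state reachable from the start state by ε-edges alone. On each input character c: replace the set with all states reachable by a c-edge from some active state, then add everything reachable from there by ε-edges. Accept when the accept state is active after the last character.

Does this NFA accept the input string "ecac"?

S₀ = ε-closure({0}) = {0}
'e' @ 1: {1,2,4,6,8}
'c' @ 2: {3,4,5,6,7,8}  [accepting]
'a' @ 3: {3,4,5,6,8,9}  [accepting]
'c' @ 4: {3,4,5,6,7,8}  [accepting]
after full input: {3,4,5,6,7,8}  (accept=3 in)

Answer: ACCEPT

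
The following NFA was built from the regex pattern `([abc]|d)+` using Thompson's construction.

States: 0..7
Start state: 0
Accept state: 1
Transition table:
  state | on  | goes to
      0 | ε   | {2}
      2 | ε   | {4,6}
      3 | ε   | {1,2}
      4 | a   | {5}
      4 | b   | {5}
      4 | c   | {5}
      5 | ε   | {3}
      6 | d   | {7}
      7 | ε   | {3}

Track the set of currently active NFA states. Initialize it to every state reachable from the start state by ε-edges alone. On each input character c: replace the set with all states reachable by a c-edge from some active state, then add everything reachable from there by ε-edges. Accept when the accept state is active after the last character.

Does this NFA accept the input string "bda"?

initial (ε-close {0}): {0,2,4,6}
'b' @ 1: {1,2,3,4,5,6}  ✓accept
'd' @ 2: {1,2,3,4,6,7}  ✓accept
'a' @ 3: {1,2,3,4,5,6}  ✓accept
after full input: {1,2,3,4,5,6}  (accept=1 in)

Answer: ACCEPT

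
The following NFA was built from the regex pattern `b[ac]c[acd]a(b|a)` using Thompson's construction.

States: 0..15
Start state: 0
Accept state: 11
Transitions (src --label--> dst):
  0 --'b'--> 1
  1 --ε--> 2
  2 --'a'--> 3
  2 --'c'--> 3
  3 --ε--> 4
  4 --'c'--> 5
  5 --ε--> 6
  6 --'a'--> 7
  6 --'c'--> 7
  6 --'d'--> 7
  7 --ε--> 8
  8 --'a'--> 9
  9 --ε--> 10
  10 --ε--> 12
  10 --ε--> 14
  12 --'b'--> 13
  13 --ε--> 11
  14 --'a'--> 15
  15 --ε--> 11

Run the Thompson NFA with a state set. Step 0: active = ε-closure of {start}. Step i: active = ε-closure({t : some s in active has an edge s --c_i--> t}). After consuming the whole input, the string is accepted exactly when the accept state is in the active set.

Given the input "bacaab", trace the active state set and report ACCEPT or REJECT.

initial (ε-close {0}): {0}
'b' @ 1: {1,2}
'a' @ 2: {3,4}
'c' @ 3: {5,6}
'a' @ 4: {7,8}
'a' @ 5: {9,10,12,14}
'b' @ 6: {11,13}  [accepting]
end set {11,13} — state 11 in

Answer: ACCEPT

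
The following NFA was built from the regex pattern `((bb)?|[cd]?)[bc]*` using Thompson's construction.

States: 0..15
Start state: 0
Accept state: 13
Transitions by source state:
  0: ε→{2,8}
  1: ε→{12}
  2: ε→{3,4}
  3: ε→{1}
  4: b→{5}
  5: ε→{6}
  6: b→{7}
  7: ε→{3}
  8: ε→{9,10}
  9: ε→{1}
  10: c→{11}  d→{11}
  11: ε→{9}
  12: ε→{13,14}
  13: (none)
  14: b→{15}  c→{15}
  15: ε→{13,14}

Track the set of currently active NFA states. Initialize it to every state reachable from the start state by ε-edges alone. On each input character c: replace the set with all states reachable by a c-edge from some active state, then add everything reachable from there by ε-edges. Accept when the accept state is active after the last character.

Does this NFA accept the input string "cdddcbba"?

Answer: REJECT

Trace:
initial (ε-close {0}): {0,1,2,3,4,8,9,10,12,13,14}
'c' @ 1: {1,9,11,12,13,14,15}  ✓accept
'd' @ 2: {}  — no active states
rest 'ddcbba' ignored (set empty)
after full input: {}  (accept=13 not in)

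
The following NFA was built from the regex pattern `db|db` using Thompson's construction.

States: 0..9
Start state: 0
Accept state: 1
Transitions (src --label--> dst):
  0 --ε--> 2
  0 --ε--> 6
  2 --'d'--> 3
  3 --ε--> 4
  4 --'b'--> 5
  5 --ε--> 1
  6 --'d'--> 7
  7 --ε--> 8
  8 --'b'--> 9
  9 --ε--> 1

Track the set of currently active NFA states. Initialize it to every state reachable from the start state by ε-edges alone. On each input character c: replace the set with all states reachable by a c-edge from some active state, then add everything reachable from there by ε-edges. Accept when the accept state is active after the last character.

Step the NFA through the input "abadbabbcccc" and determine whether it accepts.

start: ε-closure({0}) = {0,2,6}
'a' @ 1: {}  — no active states
rest 'badbabbcccc' ignored (set empty)
end set {} — state 1 not in

Answer: REJECT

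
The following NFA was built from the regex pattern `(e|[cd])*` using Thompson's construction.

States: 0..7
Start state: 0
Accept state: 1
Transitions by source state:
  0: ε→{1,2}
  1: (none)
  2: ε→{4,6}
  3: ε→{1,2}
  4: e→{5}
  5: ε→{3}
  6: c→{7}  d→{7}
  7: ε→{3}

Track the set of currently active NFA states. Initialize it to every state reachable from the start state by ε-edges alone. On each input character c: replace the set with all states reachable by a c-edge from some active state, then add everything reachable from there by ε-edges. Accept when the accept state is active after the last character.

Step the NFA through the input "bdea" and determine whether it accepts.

Answer: REJECT

Derivation:
S₀ = ε-closure({0}) = {0,1,2,4,6}
'b' @ 1: {}  — no active states
rest 'dea' ignored (set empty)
after full input: {}  (accept=1 not in)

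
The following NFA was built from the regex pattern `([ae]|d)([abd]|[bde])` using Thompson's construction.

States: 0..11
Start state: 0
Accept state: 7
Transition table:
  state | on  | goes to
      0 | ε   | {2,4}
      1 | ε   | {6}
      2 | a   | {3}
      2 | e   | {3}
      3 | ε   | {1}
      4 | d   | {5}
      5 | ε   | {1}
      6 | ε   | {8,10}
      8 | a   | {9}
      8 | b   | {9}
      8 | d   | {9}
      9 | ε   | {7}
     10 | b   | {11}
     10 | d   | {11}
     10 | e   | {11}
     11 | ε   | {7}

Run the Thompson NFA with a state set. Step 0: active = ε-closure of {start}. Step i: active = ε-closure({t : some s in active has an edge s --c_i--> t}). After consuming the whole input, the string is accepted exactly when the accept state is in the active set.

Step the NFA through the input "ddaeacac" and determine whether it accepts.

initial (ε-close {0}): {0,2,4}
'd' @ 1: {1,5,6,8,10}
'd' @ 2: {7,9,11}  ✓accept
'a' @ 3: {}  — state set empty
rest 'eacac' ignored (set empty)
end set {} — state 7 not in

Answer: REJECT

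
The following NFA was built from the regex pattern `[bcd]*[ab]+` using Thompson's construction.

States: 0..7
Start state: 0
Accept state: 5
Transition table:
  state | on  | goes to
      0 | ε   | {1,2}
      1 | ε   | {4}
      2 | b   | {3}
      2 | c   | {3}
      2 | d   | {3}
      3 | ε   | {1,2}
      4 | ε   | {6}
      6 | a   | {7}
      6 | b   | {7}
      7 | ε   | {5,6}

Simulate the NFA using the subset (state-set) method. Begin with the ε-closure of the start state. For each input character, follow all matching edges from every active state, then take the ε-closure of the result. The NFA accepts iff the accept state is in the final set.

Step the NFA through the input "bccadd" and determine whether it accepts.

Answer: REJECT

Derivation:
start: ε-closure({0}) = {0,1,2,4,6}
'b' @ 1: {1,2,3,4,5,6,7}  [accepting]
'c' @ 2: {1,2,3,4,6}
'c' @ 3: {1,2,3,4,6}
'a' @ 4: {5,6,7}  [accepting]
'd' @ 5: {}  — state set empty
rest 'd' ignored (set empty)
final: {}; accept 5 not in set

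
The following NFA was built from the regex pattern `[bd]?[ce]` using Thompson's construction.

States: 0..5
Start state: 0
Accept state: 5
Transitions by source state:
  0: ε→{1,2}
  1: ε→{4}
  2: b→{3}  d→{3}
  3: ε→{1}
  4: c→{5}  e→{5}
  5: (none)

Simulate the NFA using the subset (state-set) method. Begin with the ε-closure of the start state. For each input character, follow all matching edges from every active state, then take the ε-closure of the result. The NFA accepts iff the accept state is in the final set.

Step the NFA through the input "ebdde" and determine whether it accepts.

S₀ = ε-closure({0}) = {0,1,2,4}
'e' @ 1: {5}  ✓accept
'b' @ 2: {}  — dead — no transitions
rest 'dde' ignored (set empty)
final: {}; accept 5 not in set

Answer: REJECT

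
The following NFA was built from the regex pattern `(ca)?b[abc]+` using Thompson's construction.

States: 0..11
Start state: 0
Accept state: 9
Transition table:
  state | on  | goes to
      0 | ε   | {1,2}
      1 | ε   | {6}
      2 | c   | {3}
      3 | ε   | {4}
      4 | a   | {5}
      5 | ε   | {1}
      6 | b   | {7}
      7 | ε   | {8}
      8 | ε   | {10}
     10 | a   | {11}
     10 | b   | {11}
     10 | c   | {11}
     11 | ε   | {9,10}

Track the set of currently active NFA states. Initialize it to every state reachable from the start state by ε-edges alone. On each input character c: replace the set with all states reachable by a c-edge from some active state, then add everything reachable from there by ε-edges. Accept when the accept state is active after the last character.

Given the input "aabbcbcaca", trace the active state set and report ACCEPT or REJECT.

Answer: REJECT

Trace:
S₀ = ε-closure({0}) = {0,1,2,6}
'a' @ 1: {}  — dead — no transitions
rest 'abbcbcaca' ignored (set empty)
after full input: {}  (accept=9 not in)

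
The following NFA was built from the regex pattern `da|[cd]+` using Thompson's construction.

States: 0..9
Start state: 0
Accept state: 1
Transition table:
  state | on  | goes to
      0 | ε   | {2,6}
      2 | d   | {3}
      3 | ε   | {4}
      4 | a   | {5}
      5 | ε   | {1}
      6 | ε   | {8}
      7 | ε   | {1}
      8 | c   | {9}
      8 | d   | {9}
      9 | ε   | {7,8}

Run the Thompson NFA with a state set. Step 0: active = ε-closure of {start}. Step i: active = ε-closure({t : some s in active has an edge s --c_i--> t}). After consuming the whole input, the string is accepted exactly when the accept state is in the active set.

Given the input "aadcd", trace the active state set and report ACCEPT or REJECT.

initial (ε-close {0}): {0,2,6,8}
'a' @ 1: {}  — dead — no transitions
rest 'adcd' ignored (set empty)
after full input: {}  (accept=1 not in)

Answer: REJECT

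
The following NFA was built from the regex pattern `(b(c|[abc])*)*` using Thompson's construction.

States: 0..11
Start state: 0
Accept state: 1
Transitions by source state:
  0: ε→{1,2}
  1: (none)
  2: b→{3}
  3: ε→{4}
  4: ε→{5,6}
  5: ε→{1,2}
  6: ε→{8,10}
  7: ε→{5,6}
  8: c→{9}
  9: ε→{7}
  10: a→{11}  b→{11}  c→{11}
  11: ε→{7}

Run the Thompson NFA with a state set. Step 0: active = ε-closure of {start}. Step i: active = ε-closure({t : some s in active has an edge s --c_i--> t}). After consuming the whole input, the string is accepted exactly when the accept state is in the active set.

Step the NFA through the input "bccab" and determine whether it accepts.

Answer: ACCEPT

Trace:
initial (ε-close {0}): {0,1,2}
'b' @ 1: {1,2,3,4,5,6,8,10}  (accept∈set)
'c' @ 2: {1,2,5,6,7,8,9,10,11}  (accept∈set)
'c' @ 3: {1,2,5,6,7,8,9,10,11}  (accept∈set)
'a' @ 4: {1,2,5,6,7,8,10,11}  (accept∈set)
'b' @ 5: {1,2,3,4,5,6,7,8,10,11}  (accept∈set)
end set {1,2,3,4,5,6,7,8,10,11} — state 1 in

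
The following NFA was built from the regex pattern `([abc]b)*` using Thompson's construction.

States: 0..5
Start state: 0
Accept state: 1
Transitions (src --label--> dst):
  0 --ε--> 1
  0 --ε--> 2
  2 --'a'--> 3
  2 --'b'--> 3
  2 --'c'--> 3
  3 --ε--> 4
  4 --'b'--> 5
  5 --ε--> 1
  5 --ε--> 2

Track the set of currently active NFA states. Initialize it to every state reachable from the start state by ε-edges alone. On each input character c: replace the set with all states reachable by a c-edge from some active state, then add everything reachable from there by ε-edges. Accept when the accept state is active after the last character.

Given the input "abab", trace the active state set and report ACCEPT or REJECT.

S₀ = ε-closure({0}) = {0,1,2}
'a' @ 1: {3,4}
'b' @ 2: {1,2,5}  ✓accept
'a' @ 3: {3,4}
'b' @ 4: {1,2,5}  ✓accept
end set {1,2,5} — state 1 in

Answer: ACCEPT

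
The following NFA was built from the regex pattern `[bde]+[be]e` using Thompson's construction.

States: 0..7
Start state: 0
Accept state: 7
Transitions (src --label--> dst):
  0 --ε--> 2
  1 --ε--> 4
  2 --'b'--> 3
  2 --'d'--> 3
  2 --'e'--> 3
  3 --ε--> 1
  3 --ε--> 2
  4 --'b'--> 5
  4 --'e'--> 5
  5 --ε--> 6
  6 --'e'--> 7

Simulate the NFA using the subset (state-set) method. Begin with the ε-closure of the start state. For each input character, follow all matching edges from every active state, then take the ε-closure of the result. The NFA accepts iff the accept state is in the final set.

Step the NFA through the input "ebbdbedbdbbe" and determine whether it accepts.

Answer: ACCEPT

Trace:
S₀ = ε-closure({0}) = {0,2}
'e' @ 1: {1,2,3,4}
'b' @ 2: {1,2,3,4,5,6}
'b' @ 3: {1,2,3,4,5,6}
'd' @ 4: {1,2,3,4}
'b' @ 5: {1,2,3,4,5,6}
'e' @ 6: {1,2,3,4,5,6,7}  ✓accept
'd' @ 7: {1,2,3,4}
'b' @ 8: {1,2,3,4,5,6}
'd' @ 9: {1,2,3,4}
'b' @ 10: {1,2,3,4,5,6}
'b' @ 11: {1,2,3,4,5,6}
'e' @ 12: {1,2,3,4,5,6,7}  ✓accept
final: {1,2,3,4,5,6,7}; accept 7 in set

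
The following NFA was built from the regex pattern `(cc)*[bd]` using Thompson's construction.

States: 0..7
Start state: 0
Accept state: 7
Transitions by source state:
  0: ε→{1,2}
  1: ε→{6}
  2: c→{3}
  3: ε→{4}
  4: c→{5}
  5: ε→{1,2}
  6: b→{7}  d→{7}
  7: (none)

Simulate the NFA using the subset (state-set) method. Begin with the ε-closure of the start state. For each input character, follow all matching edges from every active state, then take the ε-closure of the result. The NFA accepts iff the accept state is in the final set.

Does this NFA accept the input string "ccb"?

Answer: ACCEPT

Trace:
start: ε-closure({0}) = {0,1,2,6}
'c' @ 1: {3,4}
'c' @ 2: {1,2,5,6}
'b' @ 3: {7}  (accept∈set)
end set {7} — state 7 in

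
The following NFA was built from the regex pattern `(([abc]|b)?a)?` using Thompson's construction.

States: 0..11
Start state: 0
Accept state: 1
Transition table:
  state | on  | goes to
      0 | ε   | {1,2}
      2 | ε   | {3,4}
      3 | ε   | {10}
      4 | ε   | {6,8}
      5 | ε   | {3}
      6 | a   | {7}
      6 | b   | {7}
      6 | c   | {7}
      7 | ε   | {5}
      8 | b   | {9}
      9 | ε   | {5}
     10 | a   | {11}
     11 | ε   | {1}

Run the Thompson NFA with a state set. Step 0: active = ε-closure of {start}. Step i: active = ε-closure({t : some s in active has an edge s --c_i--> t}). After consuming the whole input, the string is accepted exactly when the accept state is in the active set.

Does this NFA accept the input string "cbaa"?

start: ε-closure({0}) = {0,1,2,3,4,6,8,10}
'c' @ 1: {3,5,7,10}
'b' @ 2: {}  — no active states
rest 'aa' ignored (set empty)
end set {} — state 1 not in

Answer: REJECT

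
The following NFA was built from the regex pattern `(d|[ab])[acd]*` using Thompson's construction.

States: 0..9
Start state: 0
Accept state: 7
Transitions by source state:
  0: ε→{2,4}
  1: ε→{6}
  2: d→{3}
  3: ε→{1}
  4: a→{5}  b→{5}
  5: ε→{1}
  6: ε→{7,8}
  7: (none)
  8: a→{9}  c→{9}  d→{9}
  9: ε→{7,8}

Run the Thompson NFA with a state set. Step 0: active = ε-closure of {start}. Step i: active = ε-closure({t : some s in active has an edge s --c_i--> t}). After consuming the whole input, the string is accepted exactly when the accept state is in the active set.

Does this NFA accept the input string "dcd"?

S₀ = ε-closure({0}) = {0,2,4}
'd' @ 1: {1,3,6,7,8}  ✓accept
'c' @ 2: {7,8,9}  ✓accept
'd' @ 3: {7,8,9}  ✓accept
end set {7,8,9} — state 7 in

Answer: ACCEPT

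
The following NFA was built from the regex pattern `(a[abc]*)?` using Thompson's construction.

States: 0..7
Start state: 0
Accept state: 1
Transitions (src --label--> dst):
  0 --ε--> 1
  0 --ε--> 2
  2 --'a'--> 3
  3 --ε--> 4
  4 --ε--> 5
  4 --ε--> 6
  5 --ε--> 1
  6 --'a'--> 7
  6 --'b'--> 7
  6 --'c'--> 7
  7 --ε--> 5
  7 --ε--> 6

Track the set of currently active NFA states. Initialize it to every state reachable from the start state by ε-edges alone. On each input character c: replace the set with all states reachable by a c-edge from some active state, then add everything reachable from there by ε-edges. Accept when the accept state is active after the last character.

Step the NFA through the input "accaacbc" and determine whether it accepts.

S₀ = ε-closure({0}) = {0,1,2}
'a' @ 1: {1,3,4,5,6}  (accept∈set)
'c' @ 2: {1,5,6,7}  (accept∈set)
'c' @ 3: {1,5,6,7}  (accept∈set)
'a' @ 4: {1,5,6,7}  (accept∈set)
'a' @ 5: {1,5,6,7}  (accept∈set)
'c' @ 6: {1,5,6,7}  (accept∈set)
'b' @ 7: {1,5,6,7}  (accept∈set)
'c' @ 8: {1,5,6,7}  (accept∈set)
final: {1,5,6,7}; accept 1 in set

Answer: ACCEPT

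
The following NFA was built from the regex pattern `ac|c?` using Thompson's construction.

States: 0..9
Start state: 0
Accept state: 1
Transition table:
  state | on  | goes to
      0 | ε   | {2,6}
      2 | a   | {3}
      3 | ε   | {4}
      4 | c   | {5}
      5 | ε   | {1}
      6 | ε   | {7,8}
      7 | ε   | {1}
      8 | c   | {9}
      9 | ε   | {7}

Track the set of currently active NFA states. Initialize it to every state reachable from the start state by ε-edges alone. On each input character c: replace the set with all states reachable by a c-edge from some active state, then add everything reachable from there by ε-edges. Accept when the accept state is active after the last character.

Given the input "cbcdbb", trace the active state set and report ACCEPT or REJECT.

start: ε-closure({0}) = {0,1,2,6,7,8}
'c' @ 1: {1,7,9}  ✓accept
'b' @ 2: {}  — dead — no transitions
rest 'cdbb' ignored (set empty)
final: {}; accept 1 not in set

Answer: REJECT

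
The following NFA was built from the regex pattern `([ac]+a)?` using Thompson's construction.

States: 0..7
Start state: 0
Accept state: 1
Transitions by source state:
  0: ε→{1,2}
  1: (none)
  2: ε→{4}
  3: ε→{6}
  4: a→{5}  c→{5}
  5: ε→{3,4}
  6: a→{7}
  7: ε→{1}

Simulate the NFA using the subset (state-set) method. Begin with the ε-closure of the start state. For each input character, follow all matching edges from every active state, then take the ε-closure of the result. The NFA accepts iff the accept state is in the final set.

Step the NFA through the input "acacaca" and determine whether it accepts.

start: ε-closure({0}) = {0,1,2,4}
'a' @ 1: {3,4,5,6}
'c' @ 2: {3,4,5,6}
'a' @ 3: {1,3,4,5,6,7}  ✓accept
'c' @ 4: {3,4,5,6}
'a' @ 5: {1,3,4,5,6,7}  ✓accept
'c' @ 6: {3,4,5,6}
'a' @ 7: {1,3,4,5,6,7}  ✓accept
after full input: {1,3,4,5,6,7}  (accept=1 in)

Answer: ACCEPT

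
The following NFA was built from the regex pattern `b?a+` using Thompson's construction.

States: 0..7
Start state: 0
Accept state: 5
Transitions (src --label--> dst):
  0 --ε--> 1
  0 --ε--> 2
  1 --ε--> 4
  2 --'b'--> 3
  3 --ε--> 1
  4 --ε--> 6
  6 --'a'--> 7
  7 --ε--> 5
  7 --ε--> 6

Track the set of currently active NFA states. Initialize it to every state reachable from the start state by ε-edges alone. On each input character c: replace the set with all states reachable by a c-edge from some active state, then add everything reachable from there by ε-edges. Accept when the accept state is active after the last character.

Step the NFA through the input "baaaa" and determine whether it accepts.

Answer: ACCEPT

Steps:
S₀ = ε-closure({0}) = {0,1,2,4,6}
'b' @ 1: {1,3,4,6}
'a' @ 2: {5,6,7}  (accept∈set)
'a' @ 3: {5,6,7}  (accept∈set)
'a' @ 4: {5,6,7}  (accept∈set)
'a' @ 5: {5,6,7}  (accept∈set)
after full input: {5,6,7}  (accept=5 in)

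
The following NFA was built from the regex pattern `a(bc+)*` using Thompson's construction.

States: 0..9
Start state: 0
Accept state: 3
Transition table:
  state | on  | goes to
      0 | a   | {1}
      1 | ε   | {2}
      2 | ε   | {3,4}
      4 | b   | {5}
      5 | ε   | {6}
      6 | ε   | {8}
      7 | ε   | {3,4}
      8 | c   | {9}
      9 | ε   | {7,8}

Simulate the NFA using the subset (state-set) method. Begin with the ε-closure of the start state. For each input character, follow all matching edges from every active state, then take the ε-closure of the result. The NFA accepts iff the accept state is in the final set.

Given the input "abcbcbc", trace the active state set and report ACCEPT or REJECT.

Answer: ACCEPT

Derivation:
initial (ε-close {0}): {0}
'a' @ 1: {1,2,3,4}  [accepting]
'b' @ 2: {5,6,8}
'c' @ 3: {3,4,7,8,9}  [accepting]
'b' @ 4: {5,6,8}
'c' @ 5: {3,4,7,8,9}  [accepting]
'b' @ 6: {5,6,8}
'c' @ 7: {3,4,7,8,9}  [accepting]
final: {3,4,7,8,9}; accept 3 in set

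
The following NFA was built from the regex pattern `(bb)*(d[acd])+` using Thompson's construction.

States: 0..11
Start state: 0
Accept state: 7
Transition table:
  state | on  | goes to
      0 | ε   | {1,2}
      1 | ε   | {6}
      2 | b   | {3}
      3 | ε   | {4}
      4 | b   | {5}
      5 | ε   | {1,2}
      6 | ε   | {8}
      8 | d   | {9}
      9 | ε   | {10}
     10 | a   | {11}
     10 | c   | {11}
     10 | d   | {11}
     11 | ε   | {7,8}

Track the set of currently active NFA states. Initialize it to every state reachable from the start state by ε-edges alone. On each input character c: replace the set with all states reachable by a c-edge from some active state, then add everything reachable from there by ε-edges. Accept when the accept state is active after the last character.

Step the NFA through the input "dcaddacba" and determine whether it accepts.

Answer: REJECT

Steps:
start: ε-closure({0}) = {0,1,2,6,8}
'd' @ 1: {9,10}
'c' @ 2: {7,8,11}  (accept∈set)
'a' @ 3: {}  — state set empty
rest 'ddacba' ignored (set empty)
final: {}; accept 7 not in set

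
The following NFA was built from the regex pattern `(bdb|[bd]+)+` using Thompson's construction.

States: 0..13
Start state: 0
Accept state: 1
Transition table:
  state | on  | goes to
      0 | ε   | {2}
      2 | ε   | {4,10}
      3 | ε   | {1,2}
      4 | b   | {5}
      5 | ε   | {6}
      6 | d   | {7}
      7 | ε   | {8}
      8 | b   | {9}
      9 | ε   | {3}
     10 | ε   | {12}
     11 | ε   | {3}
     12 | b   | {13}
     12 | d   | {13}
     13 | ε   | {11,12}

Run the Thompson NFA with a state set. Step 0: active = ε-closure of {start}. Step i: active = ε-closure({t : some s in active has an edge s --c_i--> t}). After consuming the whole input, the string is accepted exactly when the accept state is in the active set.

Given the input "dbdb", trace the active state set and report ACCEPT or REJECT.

start: ε-closure({0}) = {0,2,4,10,12}
'd' @ 1: {1,2,3,4,10,11,12,13}  ✓accept
'b' @ 2: {1,2,3,4,5,6,10,11,12,13}  ✓accept
'd' @ 3: {1,2,3,4,7,8,10,11,12,13}  ✓accept
'b' @ 4: {1,2,3,4,5,6,9,10,11,12,13}  ✓accept
after full input: {1,2,3,4,5,6,9,10,11,12,13}  (accept=1 in)

Answer: ACCEPT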